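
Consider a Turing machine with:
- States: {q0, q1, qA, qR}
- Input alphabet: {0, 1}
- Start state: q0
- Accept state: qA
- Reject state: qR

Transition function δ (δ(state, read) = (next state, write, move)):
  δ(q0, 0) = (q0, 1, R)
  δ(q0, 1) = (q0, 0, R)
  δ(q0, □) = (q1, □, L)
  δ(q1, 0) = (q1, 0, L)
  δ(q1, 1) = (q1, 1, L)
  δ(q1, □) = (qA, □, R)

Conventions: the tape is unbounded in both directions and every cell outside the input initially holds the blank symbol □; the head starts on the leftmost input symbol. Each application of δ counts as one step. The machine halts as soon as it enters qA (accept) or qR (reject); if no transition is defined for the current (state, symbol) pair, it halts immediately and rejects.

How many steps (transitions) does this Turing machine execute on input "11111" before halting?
Step 0: [q0]11111 (head at position 0)
Step 1: δ(q0, 1) = (q0, 0, R)  ⊢  0[q0]1111 (head at position 1)
Step 2: δ(q0, 1) = (q0, 0, R)  ⊢  00[q0]111 (head at position 2)
Step 3: δ(q0, 1) = (q0, 0, R)  ⊢  000[q0]11 (head at position 3)
Step 4: δ(q0, 1) = (q0, 0, R)  ⊢  0000[q0]1 (head at position 4)
Step 5: δ(q0, 1) = (q0, 0, R)  ⊢  00000[q0]□ (head at position 5)
Step 6: δ(q0, □) = (q1, □, L)  ⊢  0000[q1]0□ (head at position 4)
Step 7: δ(q1, 0) = (q1, 0, L)  ⊢  000[q1]00□ (head at position 3)
Step 8: δ(q1, 0) = (q1, 0, L)  ⊢  00[q1]000□ (head at position 2)
Step 9: δ(q1, 0) = (q1, 0, L)  ⊢  0[q1]0000□ (head at position 1)
Step 10: δ(q1, 0) = (q1, 0, L)  ⊢  [q1]00000□ (head at position 0)
Step 11: δ(q1, 0) = (q1, 0, L)  ⊢  [q1]□00000□ (head at position -1)
Step 12: δ(q1, □) = (qA, □, R)  ⊢  □[qA]00000□ (head at position 0)
The machine is in qA, so it halts and accepts.
Number of transitions executed: 12.

Final answer: 12 steps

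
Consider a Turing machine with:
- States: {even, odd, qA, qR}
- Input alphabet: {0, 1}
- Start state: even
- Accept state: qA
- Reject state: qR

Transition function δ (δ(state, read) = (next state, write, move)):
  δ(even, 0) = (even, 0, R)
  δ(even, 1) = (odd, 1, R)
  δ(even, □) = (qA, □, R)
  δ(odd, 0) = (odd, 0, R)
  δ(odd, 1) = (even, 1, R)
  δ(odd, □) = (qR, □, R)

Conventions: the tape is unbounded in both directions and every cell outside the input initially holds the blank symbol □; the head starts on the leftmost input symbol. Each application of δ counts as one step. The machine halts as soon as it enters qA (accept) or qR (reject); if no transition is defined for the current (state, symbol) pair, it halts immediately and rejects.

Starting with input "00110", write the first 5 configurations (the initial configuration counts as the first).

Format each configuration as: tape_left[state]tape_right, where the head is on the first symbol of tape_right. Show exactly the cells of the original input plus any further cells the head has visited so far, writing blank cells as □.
Step 0: [even]00110 (head at position 0)
Step 1: δ(even, 0) = (even, 0, R)  ⊢  0[even]0110 (head at position 1)
Step 2: δ(even, 0) = (even, 0, R)  ⊢  00[even]110 (head at position 2)
Step 3: δ(even, 1) = (odd, 1, R)  ⊢  001[odd]10 (head at position 3)
Step 4: δ(odd, 1) = (even, 1, R)  ⊢  0011[even]0 (head at position 4)

Final answer: [even]00110 ⊢ 0[even]0110 ⊢ 00[even]110 ⊢ 001[odd]10 ⊢ 0011[even]0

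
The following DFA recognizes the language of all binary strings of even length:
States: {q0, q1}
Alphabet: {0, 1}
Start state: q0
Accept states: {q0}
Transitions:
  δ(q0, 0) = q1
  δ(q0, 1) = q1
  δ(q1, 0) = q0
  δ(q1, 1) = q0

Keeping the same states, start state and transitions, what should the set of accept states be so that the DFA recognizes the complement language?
The DFA is complete (every state has a transition on every symbol), so the complement
is recognized by the same DFA with accepting and non-accepting states swapped.
Original accept states: {q0}
Complement accept states = All states - Original accept states
= {q0, q1} - {q0}
= {q1}
Complement language: strings of ODD length

Final answer: {q1}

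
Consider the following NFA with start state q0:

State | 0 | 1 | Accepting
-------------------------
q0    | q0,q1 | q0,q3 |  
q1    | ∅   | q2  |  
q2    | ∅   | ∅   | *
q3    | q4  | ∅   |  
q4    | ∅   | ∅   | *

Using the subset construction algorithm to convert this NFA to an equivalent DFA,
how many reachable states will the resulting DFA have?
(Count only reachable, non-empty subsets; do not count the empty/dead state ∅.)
Start subset: {q0}
{q0}: on 0 → {q0, q1}, on 1 → {q0, q3}
{q0, q1}: on 0 → {q0, q1}, on 1 → {q0, q2, q3}
{q0, q3}: on 0 → {q0, q1, q4}, on 1 → {q0, q3}
{q0, q2, q3}: on 0 → {q0, q1, q4}, on 1 → {q0, q3}
{q0, q1, q4}: on 0 → {q0, q1}, on 1 → {q0, q2, q3}
Reachable non-empty subsets: {q0}, {q0, q1}, {q0, q3}, {q0, q2, q3}, {q0, q1, q4} — 5 in total.

Final answer: 5 states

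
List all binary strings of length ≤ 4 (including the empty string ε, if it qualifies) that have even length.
Checking every binary string of length 0 to 4:
  Length 0: accepted: ε | rejected: (none)
  Length 1: accepted: (none) | rejected: 0, 1
  Length 2: accepted: 00, 01, 10, 11 | rejected: (none)
  Length 3: accepted: (none) | rejected: 000, 001, 010, 011, 100, 101, 110, 111
  Length 4: accepted: 0000, 0001, 0010, 0011, 0100, 0101, 0110, 0111, 1000, 1001, 1010, 1011, 1100, 1101, 1110, 1111 | rejected: (none)
Total: 21 string(s).

Final answer: ε, 00, 01, 10, 11, 0000, 0001, 0010, 0011, 0100, 0101, 0110, 0111, 1000, 1001, 1010, 1011, 1100, 1101, 1110, 1111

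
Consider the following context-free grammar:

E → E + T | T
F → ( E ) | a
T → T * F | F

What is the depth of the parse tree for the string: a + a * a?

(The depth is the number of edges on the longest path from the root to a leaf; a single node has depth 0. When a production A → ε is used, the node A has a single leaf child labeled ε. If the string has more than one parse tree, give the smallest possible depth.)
The grammar is unambiguous; the parse tree of a + a * a is:
E → E + T at the root (depth 0).
  Left E (depth 1) → T (2) → F (3) → a (4).
  Right T (depth 1) → T * F; that T (2) → F (3) → a (4); F (2) → a (3).
The longest root-to-leaf paths have 4 edges.
Depth = 4.

Final answer: 4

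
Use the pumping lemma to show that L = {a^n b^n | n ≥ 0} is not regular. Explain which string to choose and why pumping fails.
Language: L = {a^n b^n | n ≥ 0} (equal numbers of a's followed by b's)
Step 1: Assume for contradiction that L is regular, with pumping length p.
Step 2: Choose s = a^p b^p. Then s ∈ L (it has p a's followed by p b's) and |s| ≥ p.
Step 3: Consider any decomposition s = xyz with |xy| ≤ p and |y| > 0. Since |xy| ≤ p and the first p symbols of s are all a's, y = a^k for some k with 1 ≤ k ≤ p.
Step 4: Pumping up (i = 2): xy²z = a^(p+k) b^p, which has more a's than b's, so xy²z ∉ L.
This contradicts the pumping lemma, so L is not regular.

Final answer: Choose s = a^p b^p. Since |xy| ≤ p, y = a^k with k ≥ 1. Then xy²z = a^(p+k) b^p ∉ L.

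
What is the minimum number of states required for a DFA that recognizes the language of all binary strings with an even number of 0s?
Language: binary strings with an even number of 0s
Lower bound (Myhill–Nerode): the prefixes ε, 0 are pairwise distinguishable:
  ε vs 0: suffix ε distinguishes them (ε has zero 0s (accepted), 0 has one 0 (rejected))
So any DFA needs at least 2 states.
Upper bound: a DFA with 2 states exists (one state per class above).
Minimum states: 2

Final answer: 2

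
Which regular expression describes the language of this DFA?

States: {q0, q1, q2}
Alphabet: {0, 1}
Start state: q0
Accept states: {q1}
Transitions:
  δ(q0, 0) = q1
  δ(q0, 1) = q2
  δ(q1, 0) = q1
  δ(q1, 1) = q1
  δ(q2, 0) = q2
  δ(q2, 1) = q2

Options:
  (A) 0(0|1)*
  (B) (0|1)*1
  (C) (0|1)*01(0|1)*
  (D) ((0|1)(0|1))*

Testing sample strings against the DFA:
  '1011' -> rejected
  '101' -> rejected
  '011' -> accepted
  '101' -> rejected
Checking each option for a counterexample:
  (A) 0(0|1)*: agrees with the DFA on all strings of length ≤ 4
  (B) (0|1)*1: '0' is accepted by the DFA but does not match the regex → eliminated
  (C) (0|1)*01(0|1)*: '0' is accepted by the DFA but does not match the regex → eliminated
  (D) ((0|1)(0|1))*: ε is rejected by the DFA but matches the regex → eliminated
Only (A) 0(0|1)* is consistent with the DFA.

Final answer: (A) 0(0|1)*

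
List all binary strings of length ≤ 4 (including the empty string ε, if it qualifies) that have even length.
Checking every binary string of length 0 to 4:
  Length 0: accepted: ε | rejected: (none)
  Length 1: accepted: (none) | rejected: 0, 1
  Length 2: accepted: 00, 01, 10, 11 | rejected: (none)
  Length 3: accepted: (none) | rejected: 000, 001, 010, 011, 100, 101, 110, 111
  Length 4: accepted: 0000, 0001, 0010, 0011, 0100, 0101, 0110, 0111, 1000, 1001, 1010, 1011, 1100, 1101, 1110, 1111 | rejected: (none)
Total: 21 string(s).

Final answer: ε, 00, 01, 10, 11, 0000, 0001, 0010, 0011, 0100, 0101, 0110, 0111, 1000, 1001, 1010, 1011, 1100, 1101, 1110, 1111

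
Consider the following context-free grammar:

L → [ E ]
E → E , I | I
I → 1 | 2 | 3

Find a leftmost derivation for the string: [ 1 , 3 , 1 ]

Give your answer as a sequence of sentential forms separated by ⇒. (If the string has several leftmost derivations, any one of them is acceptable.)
Start with L.
Step 1: the leftmost non-terminal is L; apply L → [ E ]:  [ E ]
Step 2: the leftmost non-terminal is E; apply E → E , I:  [ E , I ]
Step 3: the leftmost non-terminal is E; apply E → E , I:  [ E , I , I ]
Step 4: the leftmost non-terminal is E; apply E → I:  [ I , I , I ]
Step 5: the leftmost non-terminal is I; apply I → 1:  [ 1 , I , I ]
Step 6: the leftmost non-terminal is I; apply I → 3:  [ 1 , 3 , I ]
Step 7: the leftmost non-terminal is I; apply I → 1:  [ 1 , 3 , 1 ]

Final answer: L ⇒ [ E ] ⇒ [ E , I ] ⇒ [ E , I , I ] ⇒ [ I , I , I ] ⇒ [ 1 , I , I ] ⇒ [ 1 , 3 , I ] ⇒ [ 1 , 3 , 1 ]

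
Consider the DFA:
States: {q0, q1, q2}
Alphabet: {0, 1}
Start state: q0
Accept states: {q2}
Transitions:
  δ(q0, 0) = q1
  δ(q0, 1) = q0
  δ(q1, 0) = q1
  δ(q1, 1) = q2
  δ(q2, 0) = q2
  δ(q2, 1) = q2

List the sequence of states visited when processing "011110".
Starting at q0
Read '0': q0 -> q1
Read '1': q1 -> q2
Read '1': q2 -> q2
Read '1': q2 -> q2
Read '1': q2 -> q2
Read '0': q2 -> q2

Final answer: q0 -> q1 -> q2 -> q2 -> q2 -> q2 -> q2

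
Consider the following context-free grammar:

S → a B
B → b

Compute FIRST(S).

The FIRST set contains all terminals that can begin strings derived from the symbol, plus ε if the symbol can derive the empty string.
S has the single production S → a B, whose right-hand side begins with the terminal a. So FIRST(S) = {a}.

Final answer: {a}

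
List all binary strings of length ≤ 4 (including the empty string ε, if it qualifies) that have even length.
Checking every binary string of length 0 to 4:
  Length 0: accepted: ε | rejected: (none)
  Length 1: accepted: (none) | rejected: 0, 1
  Length 2: accepted: 00, 01, 10, 11 | rejected: (none)
  Length 3: accepted: (none) | rejected: 000, 001, 010, 011, 100, 101, 110, 111
  Length 4: accepted: 0000, 0001, 0010, 0011, 0100, 0101, 0110, 0111, 1000, 1001, 1010, 1011, 1100, 1101, 1110, 1111 | rejected: (none)
Total: 21 string(s).

Final answer: ε, 00, 01, 10, 11, 0000, 0001, 0010, 0011, 0100, 0101, 0110, 0111, 1000, 1001, 1010, 1011, 1100, 1101, 1110, 1111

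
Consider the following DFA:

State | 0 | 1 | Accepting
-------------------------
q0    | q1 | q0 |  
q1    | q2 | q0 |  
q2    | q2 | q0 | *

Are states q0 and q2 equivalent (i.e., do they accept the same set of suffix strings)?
Try the suffix ε (the empty string).
From q0: q0 — not accepting.
From q2: q2 — accepting.
The two states disagree on this suffix, so they are not equivalent.

Final answer: No. Distinguishing string: ε (the empty string) - accepted from q2 but not from q0.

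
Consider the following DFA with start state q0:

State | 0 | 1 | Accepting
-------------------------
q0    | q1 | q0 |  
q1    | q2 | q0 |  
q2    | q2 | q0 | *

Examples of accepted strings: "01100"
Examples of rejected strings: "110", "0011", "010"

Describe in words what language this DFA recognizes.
binary strings ending with '00'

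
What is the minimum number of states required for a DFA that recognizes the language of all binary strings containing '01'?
Language: binary strings containing '01'
Lower bound (Myhill–Nerode): the prefixes ε, 0, 01 are pairwise distinguishable:
  ε vs 01: suffix ε distinguishes them (ε is rejected, 01 is accepted)
  0 vs 01: suffix ε distinguishes them (0 is rejected, 01 is accepted)
  ε vs 0: suffix 1 distinguishes them (ε·1 = 1 is rejected, 0·1 = 01 is accepted)
So any DFA needs at least 3 states.
Upper bound: a DFA with 3 states exists (one state per class above: 'no progress', 'last symbol 0', and 'seen 01' (accepting sink)).
Minimum states: 3

Final answer: 3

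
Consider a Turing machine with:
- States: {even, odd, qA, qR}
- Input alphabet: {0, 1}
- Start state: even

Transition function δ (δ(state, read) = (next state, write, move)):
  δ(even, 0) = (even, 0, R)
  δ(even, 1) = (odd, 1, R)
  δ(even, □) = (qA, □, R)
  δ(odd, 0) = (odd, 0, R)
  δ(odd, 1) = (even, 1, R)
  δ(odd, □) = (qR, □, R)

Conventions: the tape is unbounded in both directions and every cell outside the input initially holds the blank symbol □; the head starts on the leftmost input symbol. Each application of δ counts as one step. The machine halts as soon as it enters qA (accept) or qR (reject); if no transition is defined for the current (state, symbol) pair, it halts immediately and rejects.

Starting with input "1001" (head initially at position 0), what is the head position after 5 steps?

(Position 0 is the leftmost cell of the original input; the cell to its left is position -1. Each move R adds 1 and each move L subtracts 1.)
Step 0: [even]1001 (head at position 0)
Step 1: δ(even, 1) = (odd, 1, R)  ⊢  1[odd]001 (head at position 1)
Step 2: δ(odd, 0) = (odd, 0, R)  ⊢  10[odd]01 (head at position 2)
Step 3: δ(odd, 0) = (odd, 0, R)  ⊢  100[odd]1 (head at position 3)
Step 4: δ(odd, 1) = (even, 1, R)  ⊢  1001[even]□ (head at position 4)
Step 5: δ(even, □) = (qA, □, R)  ⊢  1001□[qA]□ (head at position 5)
Head position after 5 steps: 5

Final answer: Position 5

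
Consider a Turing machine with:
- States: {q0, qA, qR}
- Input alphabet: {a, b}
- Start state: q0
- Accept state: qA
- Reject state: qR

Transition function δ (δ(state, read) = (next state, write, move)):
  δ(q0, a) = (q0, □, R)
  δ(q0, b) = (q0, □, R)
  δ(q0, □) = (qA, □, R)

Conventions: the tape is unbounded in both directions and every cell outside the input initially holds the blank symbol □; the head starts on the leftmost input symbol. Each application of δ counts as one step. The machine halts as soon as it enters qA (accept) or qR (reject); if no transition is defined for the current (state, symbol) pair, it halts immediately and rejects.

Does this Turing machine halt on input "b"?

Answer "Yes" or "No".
Step 0: [q0]b (head at position 0)
Step 1: δ(q0, b) = (q0, □, R)  ⊢  □[q0]□ (head at position 1)
Step 2: δ(q0, □) = (qA, □, R)  ⊢  □□[qA]□ (head at position 2)
The machine is in qA, so it halts and accepts.
It halts after 2 steps.

Final answer: Yes - halts after 2 steps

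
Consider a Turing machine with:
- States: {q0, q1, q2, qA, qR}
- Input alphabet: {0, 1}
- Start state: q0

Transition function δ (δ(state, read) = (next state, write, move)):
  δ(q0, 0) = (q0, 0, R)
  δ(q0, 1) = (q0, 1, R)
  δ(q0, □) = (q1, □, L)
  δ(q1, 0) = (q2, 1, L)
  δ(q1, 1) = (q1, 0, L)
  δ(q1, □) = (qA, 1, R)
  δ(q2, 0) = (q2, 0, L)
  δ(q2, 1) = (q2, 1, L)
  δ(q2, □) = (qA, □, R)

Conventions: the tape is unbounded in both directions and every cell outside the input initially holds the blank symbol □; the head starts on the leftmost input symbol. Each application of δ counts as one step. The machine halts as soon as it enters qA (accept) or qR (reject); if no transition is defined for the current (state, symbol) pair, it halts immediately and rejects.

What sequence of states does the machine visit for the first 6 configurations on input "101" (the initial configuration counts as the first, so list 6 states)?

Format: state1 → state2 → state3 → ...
Step 0: [q0]101 (head at position 0)
Step 1: δ(q0, 1) = (q0, 1, R)  ⊢  1[q0]01 (head at position 1)
Step 2: δ(q0, 0) = (q0, 0, R)  ⊢  10[q0]1 (head at position 2)
Step 3: δ(q0, 1) = (q0, 1, R)  ⊢  101[q0]□ (head at position 3)
Step 4: δ(q0, □) = (q1, □, L)  ⊢  10[q1]1□ (head at position 2)
Step 5: δ(q1, 1) = (q1, 0, L)  ⊢  1[q1]00□ (head at position 1)
Reading off the states of these 6 configurations: q0 → q0 → q0 → q0 → q1 → q1

Final answer: q0 → q0 → q0 → q0 → q1 → q1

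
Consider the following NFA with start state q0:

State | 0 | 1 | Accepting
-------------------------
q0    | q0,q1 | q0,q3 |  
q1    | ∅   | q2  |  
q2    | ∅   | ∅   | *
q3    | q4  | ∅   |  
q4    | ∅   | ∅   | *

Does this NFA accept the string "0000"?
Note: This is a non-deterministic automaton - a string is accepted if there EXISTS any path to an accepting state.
Track the set of states the NFA could be in: start {q0}
Read '0': {q0} → {q0, q1}
Read '0': {q0, q1} → {q0, q1}
Read '0': {q0, q1} → {q0, q1}
Read '0': {q0, q1} → {q0, q1}
Final set {q0, q1} contains no accepting state → rejected.

Final answer: No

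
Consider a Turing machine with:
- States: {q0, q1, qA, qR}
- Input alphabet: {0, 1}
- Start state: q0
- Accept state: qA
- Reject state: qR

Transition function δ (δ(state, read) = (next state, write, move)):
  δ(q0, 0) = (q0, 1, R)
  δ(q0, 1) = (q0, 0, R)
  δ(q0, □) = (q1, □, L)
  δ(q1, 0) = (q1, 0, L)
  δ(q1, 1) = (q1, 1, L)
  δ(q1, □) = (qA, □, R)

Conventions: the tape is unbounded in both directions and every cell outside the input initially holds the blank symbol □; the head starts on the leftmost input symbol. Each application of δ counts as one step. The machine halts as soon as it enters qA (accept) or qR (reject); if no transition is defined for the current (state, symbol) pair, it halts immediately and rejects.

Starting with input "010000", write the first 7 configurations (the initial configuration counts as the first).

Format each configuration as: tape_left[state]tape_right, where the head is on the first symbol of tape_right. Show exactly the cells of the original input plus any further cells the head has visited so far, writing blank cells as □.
Step 0: [q0]010000 (head at position 0)
Step 1: δ(q0, 0) = (q0, 1, R)  ⊢  1[q0]10000 (head at position 1)
Step 2: δ(q0, 1) = (q0, 0, R)  ⊢  10[q0]0000 (head at position 2)
Step 3: δ(q0, 0) = (q0, 1, R)  ⊢  101[q0]000 (head at position 3)
Step 4: δ(q0, 0) = (q0, 1, R)  ⊢  1011[q0]00 (head at position 4)
Step 5: δ(q0, 0) = (q0, 1, R)  ⊢  10111[q0]0 (head at position 5)
Step 6: δ(q0, 0) = (q0, 1, R)  ⊢  101111[q0]□ (head at position 6)

Final answer: [q0]010000 ⊢ 1[q0]10000 ⊢ 10[q0]0000 ⊢ 101[q0]000 ⊢ 1011[q0]00 ⊢ 10111[q0]0 ⊢ 101111[q0]□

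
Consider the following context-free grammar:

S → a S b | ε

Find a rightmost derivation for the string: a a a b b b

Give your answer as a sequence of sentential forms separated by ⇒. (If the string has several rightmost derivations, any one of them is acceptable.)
Start with S.
Step 1: the rightmost non-terminal is S; apply S → a S b:  a S b
Step 2: the rightmost non-terminal is S; apply S → a S b:  a a S b b
Step 3: the rightmost non-terminal is S; apply S → a S b:  a a a S b b b
Step 4: the rightmost non-terminal is S; apply S → ε:  a a a b b b

Final answer: S ⇒ a S b ⇒ a a S b b ⇒ a a a S b b b ⇒ a a a b b b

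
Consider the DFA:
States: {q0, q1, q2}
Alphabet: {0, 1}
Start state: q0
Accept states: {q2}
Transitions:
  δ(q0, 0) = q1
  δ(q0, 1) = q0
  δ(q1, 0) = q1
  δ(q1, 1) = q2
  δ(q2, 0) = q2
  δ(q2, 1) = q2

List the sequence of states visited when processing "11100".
Starting at q0
Read '1': q0 -> q0
Read '1': q0 -> q0
Read '1': q0 -> q0
Read '0': q0 -> q1
Read '0': q1 -> q1

Final answer: q0 -> q0 -> q0 -> q0 -> q1 -> q1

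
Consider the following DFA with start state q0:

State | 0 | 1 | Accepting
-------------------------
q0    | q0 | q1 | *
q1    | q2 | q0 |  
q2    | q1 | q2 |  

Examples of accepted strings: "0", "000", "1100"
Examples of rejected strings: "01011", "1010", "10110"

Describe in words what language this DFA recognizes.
binary numbers divisible by 3 (treating the string as a binary integer; leading zeros allowed, the empty string counts as 0)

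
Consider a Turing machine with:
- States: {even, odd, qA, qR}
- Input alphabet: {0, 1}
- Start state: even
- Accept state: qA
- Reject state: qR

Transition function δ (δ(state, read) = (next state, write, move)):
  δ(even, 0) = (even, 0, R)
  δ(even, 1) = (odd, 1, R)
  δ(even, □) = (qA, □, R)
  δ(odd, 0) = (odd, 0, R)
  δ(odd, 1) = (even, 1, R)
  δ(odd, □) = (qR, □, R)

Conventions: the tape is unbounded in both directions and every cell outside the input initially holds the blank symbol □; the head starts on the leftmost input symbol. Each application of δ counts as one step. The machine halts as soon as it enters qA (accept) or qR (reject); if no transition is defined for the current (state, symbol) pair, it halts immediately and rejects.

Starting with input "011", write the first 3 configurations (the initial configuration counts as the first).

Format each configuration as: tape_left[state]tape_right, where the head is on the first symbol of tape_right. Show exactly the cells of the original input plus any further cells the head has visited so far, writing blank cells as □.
Step 0: [even]011 (head at position 0)
Step 1: δ(even, 0) = (even, 0, R)  ⊢  0[even]11 (head at position 1)
Step 2: δ(even, 1) = (odd, 1, R)  ⊢  01[odd]1 (head at position 2)

Final answer: [even]011 ⊢ 0[even]11 ⊢ 01[odd]1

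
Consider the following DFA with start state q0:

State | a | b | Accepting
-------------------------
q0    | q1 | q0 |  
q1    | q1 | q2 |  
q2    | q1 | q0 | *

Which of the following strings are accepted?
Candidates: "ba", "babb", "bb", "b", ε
"ba": q0 → q0 → q1; q1 is not accepting → rejected
"babb": q0 → q0 → q1 → q2 → q0; q0 is not accepting → rejected
"bb": q0 → q0 → q0; q0 is not accepting → rejected
"b": q0 → q0; q0 is not accepting → rejected
ε: q0; q0 is not accepting → rejected

Final answer: None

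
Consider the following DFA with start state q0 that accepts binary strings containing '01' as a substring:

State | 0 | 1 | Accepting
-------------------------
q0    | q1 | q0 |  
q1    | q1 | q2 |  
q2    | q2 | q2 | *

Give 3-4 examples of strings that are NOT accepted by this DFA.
Any strings that end in a non-accepting state work; for example:
"10": q0 → q0 → q1; q1 is not accepting → rejected
"0000": q0 → q1 → q1 → q1 → q1; q1 is not accepting → rejected
"1000": q0 → q0 → q1 → q1 → q1; q1 is not accepting → rejected
"1110": q0 → q0 → q0 → q0 → q1; q1 is not accepting → rejected

Final answer: "10", "0000", "1000", "1110"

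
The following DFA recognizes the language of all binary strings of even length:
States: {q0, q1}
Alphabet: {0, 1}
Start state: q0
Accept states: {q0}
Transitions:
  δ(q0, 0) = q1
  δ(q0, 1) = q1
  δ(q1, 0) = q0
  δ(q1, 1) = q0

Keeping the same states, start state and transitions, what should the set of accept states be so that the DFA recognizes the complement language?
The DFA is complete (every state has a transition on every symbol), so the complement
is recognized by the same DFA with accepting and non-accepting states swapped.
Original accept states: {q0}
Complement accept states = All states - Original accept states
= {q0, q1} - {q0}
= {q1}
Complement language: strings of ODD length

Final answer: {q1}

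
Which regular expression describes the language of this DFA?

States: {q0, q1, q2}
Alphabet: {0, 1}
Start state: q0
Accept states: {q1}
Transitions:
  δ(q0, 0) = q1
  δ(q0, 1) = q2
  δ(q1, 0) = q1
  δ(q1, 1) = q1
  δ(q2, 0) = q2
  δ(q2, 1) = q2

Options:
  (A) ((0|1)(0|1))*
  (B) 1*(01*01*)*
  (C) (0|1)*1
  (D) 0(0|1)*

Testing sample strings against the DFA:
  '11100' -> rejected
  '10100' -> rejected
  '1101' -> rejected
  '1101' -> rejected
Checking each option for a counterexample:
  (A) ((0|1)(0|1))*: ε is rejected by the DFA but matches the regex → eliminated
  (B) 1*(01*01*)*: ε is rejected by the DFA but matches the regex → eliminated
  (C) (0|1)*1: '0' is accepted by the DFA but does not match the regex → eliminated
  (D) 0(0|1)*: agrees with the DFA on all strings of length ≤ 4
Only (D) 0(0|1)* is consistent with the DFA.

Final answer: (D) 0(0|1)*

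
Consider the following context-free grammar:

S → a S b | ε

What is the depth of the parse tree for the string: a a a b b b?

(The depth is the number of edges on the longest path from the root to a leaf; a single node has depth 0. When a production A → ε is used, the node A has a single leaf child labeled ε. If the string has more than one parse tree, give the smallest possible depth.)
The only parse tree applies S → a S b 3 times (once per matching a…b pair) and then S → ε.
The S nodes sit at depths 0, 1, …, 3; the innermost S (depth 3) has the single child ε at depth 4.
The terminal leaves a, b are at depths 1..3, so the longest root-to-leaf path is S → S → … → S → ε with 4 edges.
Depth = 4.

Final answer: 4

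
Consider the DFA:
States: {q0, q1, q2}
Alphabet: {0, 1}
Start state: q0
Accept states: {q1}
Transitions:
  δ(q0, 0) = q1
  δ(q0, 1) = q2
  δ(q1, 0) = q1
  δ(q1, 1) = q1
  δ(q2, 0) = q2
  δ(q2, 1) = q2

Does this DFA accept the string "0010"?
Processing string "0010":
  q0 --0--> q1
  q1 --0--> q1
  q1 --1--> q1
  q1 --0--> q1
Final state: q1
Accept states: {q1}
q1 is an accept state, so the string is accepted.

Final answer: Yes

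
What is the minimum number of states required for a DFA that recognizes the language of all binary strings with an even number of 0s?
Language: binary strings with an even number of 0s
Lower bound (Myhill–Nerode): the prefixes ε, 0 are pairwise distinguishable:
  ε vs 0: suffix ε distinguishes them (ε has zero 0s (accepted), 0 has one 0 (rejected))
So any DFA needs at least 2 states.
Upper bound: a DFA with 2 states exists (one state per class above).
Minimum states: 2

Final answer: 2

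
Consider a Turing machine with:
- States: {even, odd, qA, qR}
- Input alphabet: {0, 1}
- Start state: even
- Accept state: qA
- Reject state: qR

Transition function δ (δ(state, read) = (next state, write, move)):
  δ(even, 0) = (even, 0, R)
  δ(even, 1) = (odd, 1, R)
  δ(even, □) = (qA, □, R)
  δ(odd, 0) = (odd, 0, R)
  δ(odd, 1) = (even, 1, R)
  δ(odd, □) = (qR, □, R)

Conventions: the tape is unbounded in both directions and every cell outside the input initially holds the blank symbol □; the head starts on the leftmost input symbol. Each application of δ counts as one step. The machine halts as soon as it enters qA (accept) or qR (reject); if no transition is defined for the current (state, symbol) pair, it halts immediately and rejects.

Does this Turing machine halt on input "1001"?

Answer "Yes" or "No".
Step 0: [even]1001 (head at position 0)
Step 1: δ(even, 1) = (odd, 1, R)  ⊢  1[odd]001 (head at position 1)
Step 2: δ(odd, 0) = (odd, 0, R)  ⊢  10[odd]01 (head at position 2)
Step 3: δ(odd, 0) = (odd, 0, R)  ⊢  100[odd]1 (head at position 3)
Step 4: δ(odd, 1) = (even, 1, R)  ⊢  1001[even]□ (head at position 4)
Step 5: δ(even, □) = (qA, □, R)  ⊢  1001□[qA]□ (head at position 5)
The machine is in qA, so it halts and accepts.
It halts after 5 steps.

Final answer: Yes - halts after 5 steps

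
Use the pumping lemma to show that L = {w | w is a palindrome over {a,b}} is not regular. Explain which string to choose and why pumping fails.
Language: L = {w | w is a palindrome over {a,b}} (strings that read the same forwards and backwards)
Step 1: Assume for contradiction that L is regular, with pumping length p.
Step 2: Choose s = a^p b a^p. Then s ∈ L (it reads the same forwards and backwards) and |s| ≥ p.
Step 3: Consider any decomposition s = xyz with |xy| ≤ p and |y| > 0. Since |xy| ≤ p and the first p symbols of s are all a's, y = a^k for some k with 1 ≤ k ≤ p.
Step 4: Pumping up (i = 2): xy²z = a^(p+k) b a^p. Its reverse is a^p b a^(p+k) ≠ a^(p+k) b a^p (the single b is no longer in the middle), so xy²z is not a palindrome and xy²z ∉ L.
This contradicts the pumping lemma, so L is not regular.

Final answer: Choose s = a^p b a^p. Since |xy| ≤ p, y = a^k with k ≥ 1. Then xy²z = a^(p+k) b a^p is not a palindrome, so ∉ L.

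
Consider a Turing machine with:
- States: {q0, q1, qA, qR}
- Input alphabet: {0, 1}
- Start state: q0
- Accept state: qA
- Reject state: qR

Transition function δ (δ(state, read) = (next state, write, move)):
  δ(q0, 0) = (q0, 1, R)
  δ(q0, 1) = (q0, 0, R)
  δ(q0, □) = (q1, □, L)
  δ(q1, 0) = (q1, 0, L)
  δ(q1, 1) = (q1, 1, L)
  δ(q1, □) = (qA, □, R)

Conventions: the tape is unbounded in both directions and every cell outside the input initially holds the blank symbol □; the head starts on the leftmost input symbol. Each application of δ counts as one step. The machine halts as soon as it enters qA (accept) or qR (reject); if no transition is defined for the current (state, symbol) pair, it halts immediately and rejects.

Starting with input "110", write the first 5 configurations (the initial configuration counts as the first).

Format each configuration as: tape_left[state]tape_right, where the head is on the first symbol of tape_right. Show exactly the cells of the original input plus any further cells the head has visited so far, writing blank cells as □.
Step 0: [q0]110 (head at position 0)
Step 1: δ(q0, 1) = (q0, 0, R)  ⊢  0[q0]10 (head at position 1)
Step 2: δ(q0, 1) = (q0, 0, R)  ⊢  00[q0]0 (head at position 2)
Step 3: δ(q0, 0) = (q0, 1, R)  ⊢  001[q0]□ (head at position 3)
Step 4: δ(q0, □) = (q1, □, L)  ⊢  00[q1]1□ (head at position 2)

Final answer: [q0]110 ⊢ 0[q0]10 ⊢ 00[q0]0 ⊢ 001[q0]□ ⊢ 00[q1]1□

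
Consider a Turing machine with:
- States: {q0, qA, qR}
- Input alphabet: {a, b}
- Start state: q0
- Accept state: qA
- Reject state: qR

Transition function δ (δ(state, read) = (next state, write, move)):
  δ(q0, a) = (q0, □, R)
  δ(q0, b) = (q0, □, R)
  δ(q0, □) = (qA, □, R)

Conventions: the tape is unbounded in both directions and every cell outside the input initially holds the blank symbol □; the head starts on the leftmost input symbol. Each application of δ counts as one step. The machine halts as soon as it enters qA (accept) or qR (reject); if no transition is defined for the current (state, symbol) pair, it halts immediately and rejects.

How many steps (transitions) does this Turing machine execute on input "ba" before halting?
Step 0: [q0]ba (head at position 0)
Step 1: δ(q0, b) = (q0, □, R)  ⊢  □[q0]a (head at position 1)
Step 2: δ(q0, a) = (q0, □, R)  ⊢  □□[q0]□ (head at position 2)
Step 3: δ(q0, □) = (qA, □, R)  ⊢  □□□[qA]□ (head at position 3)
The machine is in qA, so it halts and accepts.
Number of transitions executed: 3.

Final answer: 3 steps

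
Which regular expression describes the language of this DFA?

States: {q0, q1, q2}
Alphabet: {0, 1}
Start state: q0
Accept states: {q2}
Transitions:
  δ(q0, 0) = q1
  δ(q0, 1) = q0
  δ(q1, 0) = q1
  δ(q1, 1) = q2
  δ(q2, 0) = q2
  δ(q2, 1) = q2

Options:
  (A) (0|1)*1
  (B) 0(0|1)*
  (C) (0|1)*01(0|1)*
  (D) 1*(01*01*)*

Testing sample strings against the DFA:
  '010' -> accepted
  '10' -> rejected
  '001' -> accepted
  '110' -> rejected
Checking each option for a counterexample:
  (A) (0|1)*1: '1' is rejected by the DFA but matches the regex → eliminated
  (B) 0(0|1)*: '0' is rejected by the DFA but matches the regex → eliminated
  (C) (0|1)*01(0|1)*: agrees with the DFA on all strings of length ≤ 4
  (D) 1*(01*01*)*: ε is rejected by the DFA but matches the regex → eliminated
Only (C) (0|1)*01(0|1)* is consistent with the DFA.

Final answer: (C) (0|1)*01(0|1)*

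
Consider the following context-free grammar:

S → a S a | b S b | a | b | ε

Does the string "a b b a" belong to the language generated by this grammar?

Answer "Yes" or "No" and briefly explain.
A derivation exists: S ⇒ a S a ⇒ a b S b a ⇒ a b b a (using S → a S a, S → b S b, then S → ε).

Final answer: Yes - a valid derivation exists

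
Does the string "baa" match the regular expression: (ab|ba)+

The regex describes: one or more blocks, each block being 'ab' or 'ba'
No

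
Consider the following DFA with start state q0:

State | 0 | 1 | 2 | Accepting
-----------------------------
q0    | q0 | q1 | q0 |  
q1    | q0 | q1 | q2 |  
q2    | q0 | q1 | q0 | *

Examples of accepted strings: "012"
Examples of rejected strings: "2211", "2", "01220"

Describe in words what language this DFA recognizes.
strings over {0,1,2} ending with '12'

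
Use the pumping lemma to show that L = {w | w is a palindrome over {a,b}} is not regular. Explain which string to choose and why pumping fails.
Language: L = {w | w is a palindrome over {a,b}} (strings that read the same forwards and backwards)
Step 1: Assume for contradiction that L is regular, with pumping length p.
Step 2: Choose s = a^p b a^p. Then s ∈ L (it reads the same forwards and backwards) and |s| ≥ p.
Step 3: Consider any decomposition s = xyz with |xy| ≤ p and |y| > 0. Since |xy| ≤ p and the first p symbols of s are all a's, y = a^k for some k with 1 ≤ k ≤ p.
Step 4: Pumping up (i = 2): xy²z = a^(p+k) b a^p. Its reverse is a^p b a^(p+k) ≠ a^(p+k) b a^p (the single b is no longer in the middle), so xy²z is not a palindrome and xy²z ∉ L.
This contradicts the pumping lemma, so L is not regular.

Final answer: Choose s = a^p b a^p. Since |xy| ≤ p, y = a^k with k ≥ 1. Then xy²z = a^(p+k) b a^p is not a palindrome, so ∉ L.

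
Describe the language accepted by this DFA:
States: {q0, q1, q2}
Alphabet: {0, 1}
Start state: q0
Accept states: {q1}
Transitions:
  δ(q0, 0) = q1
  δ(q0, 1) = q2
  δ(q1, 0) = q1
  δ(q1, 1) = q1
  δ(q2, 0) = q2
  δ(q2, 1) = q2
Analyzing the DFA structure:
Start state: q0
Accept states: {q1}
Interpreting what each state remembers (checking against the transitions):
  q0: nothing has been read yet
  q1: the first symbol was 0
  q2: the first symbol was 1 (trap state)
  δ(q0, 0): in q0 (nothing has been read yet), after reading 0 we have: the first symbol was 0 → q1
  δ(q0, 1): in q0 (nothing has been read yet), after reading 1 we have: the first symbol was 1 (trap state) → q2
  δ(q1, 0): in q1 (the first symbol was 0), after reading 0 we have: the first symbol was 0 → q1
  δ(q1, 1): in q1 (the first symbol was 0), after reading 1 we have: the first symbol was 0 → q1
  δ(q2, 0): in q2 (the first symbol was 1 (trap state)), after reading 0 we have: the first symbol was 1 (trap state) → q2
  δ(q2, 1): in q2 (the first symbol was 1 (trap state)), after reading 1 we have: the first symbol was 1 (trap state) → q2
A string is accepted iff it ends in {q1}, i.e. the first symbol was 0.
Language: All binary strings starting with 0

Final answer: All binary strings starting with 0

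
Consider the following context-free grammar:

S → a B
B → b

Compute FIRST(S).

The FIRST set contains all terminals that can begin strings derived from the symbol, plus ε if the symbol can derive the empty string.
S has the single production S → a B, whose right-hand side begins with the terminal a. So FIRST(S) = {a}.

Final answer: {a}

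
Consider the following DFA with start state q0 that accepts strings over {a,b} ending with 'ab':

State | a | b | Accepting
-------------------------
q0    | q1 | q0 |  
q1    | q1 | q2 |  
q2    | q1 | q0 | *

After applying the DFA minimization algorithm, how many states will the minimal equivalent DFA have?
All 3 states are reachable from q0, so none can be removed as unreachable.
Table-filling: first mark every (accepting, non-accepting) pair as distinguishable (accepting: {q2}; non-accepting: {q0, q1}).
Round 1: (q0, q1) on 'b' go to q0 and q2, already distinguishable → mark.
Every pair of states is distinguishable, so the DFA is already minimal.
Equivalence classes: {q0}, {q1}, {q2} → 3 states.

Final answer: 3 states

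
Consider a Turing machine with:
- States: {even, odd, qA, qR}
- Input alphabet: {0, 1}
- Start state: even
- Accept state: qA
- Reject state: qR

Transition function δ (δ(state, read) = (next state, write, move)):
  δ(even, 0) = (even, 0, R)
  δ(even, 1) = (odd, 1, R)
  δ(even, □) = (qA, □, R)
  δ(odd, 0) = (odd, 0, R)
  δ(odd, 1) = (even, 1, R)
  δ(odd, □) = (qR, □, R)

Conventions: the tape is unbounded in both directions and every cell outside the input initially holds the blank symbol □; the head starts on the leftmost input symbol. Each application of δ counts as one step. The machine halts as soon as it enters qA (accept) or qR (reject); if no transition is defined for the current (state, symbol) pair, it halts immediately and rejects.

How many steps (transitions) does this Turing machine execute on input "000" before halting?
Step 0: [even]000 (head at position 0)
Step 1: δ(even, 0) = (even, 0, R)  ⊢  0[even]00 (head at position 1)
Step 2: δ(even, 0) = (even, 0, R)  ⊢  00[even]0 (head at position 2)
Step 3: δ(even, 0) = (even, 0, R)  ⊢  000[even]□ (head at position 3)
Step 4: δ(even, □) = (qA, □, R)  ⊢  000□[qA]□ (head at position 4)
The machine is in qA, so it halts and accepts.
Number of transitions executed: 4.

Final answer: 4 steps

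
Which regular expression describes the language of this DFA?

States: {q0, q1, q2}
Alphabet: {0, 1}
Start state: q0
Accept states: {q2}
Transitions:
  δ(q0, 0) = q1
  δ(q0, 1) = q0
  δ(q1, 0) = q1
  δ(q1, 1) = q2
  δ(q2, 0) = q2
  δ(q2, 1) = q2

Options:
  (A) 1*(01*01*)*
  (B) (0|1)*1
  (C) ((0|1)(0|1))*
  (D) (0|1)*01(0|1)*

Testing sample strings against the DFA:
  '01' -> accepted
  '01101' -> accepted
  '0111' -> accepted
  '111' -> rejected
Checking each option for a counterexample:
  (A) 1*(01*01*)*: ε is rejected by the DFA but matches the regex → eliminated
  (B) (0|1)*1: '1' is rejected by the DFA but matches the regex → eliminated
  (C) ((0|1)(0|1))*: ε is rejected by the DFA but matches the regex → eliminated
  (D) (0|1)*01(0|1)*: agrees with the DFA on all strings of length ≤ 4
Only (D) (0|1)*01(0|1)* is consistent with the DFA.

Final answer: (D) (0|1)*01(0|1)*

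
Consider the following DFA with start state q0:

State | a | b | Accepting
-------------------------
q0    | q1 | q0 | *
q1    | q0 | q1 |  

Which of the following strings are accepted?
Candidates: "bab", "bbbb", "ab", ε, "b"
"bab": q0 → q0 → q1 → q1; q1 is not accepting → rejected
"bbbb": q0 → q0 → q0 → q0 → q0; q0 is accepting → accepted
"ab": q0 → q1 → q1; q1 is not accepting → rejected
ε: q0; q0 is accepting → accepted
"b": q0 → q0; q0 is accepting → accepted

Final answer: "bbbb", ε, "b"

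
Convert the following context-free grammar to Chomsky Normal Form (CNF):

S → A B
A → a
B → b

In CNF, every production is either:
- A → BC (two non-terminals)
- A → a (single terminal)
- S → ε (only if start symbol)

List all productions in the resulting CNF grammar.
The grammar has no ε-productions or unit productions to eliminate.
S → A B is already in CNF (two non-terminals) – keep it.
A → a is already in CNF (single terminal) – keep it.
B → b is already in CNF (single terminal) – keep it.
Resulting CNF grammar (3 productions): A → a; B → b; S → A B

Final answer: A → a; B → b; S → A B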